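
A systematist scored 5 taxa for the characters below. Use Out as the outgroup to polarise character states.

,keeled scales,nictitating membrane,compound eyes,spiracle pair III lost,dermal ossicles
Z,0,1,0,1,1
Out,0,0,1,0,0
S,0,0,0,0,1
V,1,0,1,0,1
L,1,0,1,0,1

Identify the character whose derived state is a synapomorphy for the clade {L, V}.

Character polarity is set by the outgroup: the derived state is whichever differs from the outgroup's state, so for compound eyes the derived state is '0', and for the remaining characters it is '1'.
Only L and V show the derived state '1' for keeled scales, supporting them as a clade.
nictitating membrane: derived state '1' in Z only — an autapomorphy, so it tells us nothing about relationships among taxa.
Only S and Z show the derived state '0' for compound eyes, supporting them as a clade.
spiracle pair III lost (derived state '1') is unique to Z (autapomorphy; uninformative for grouping).
dermal ossicles (derived state '1') is shared by all ingroup taxa — unites the whole ingroup.
Most parsimonious ingroup topology: ((V,L),(Z,S)).
The clade {L, V} is supported by keeled scales: its derived state '1' occurs in exactly those taxa and in no other taxon (including the outgroup).

keeled scales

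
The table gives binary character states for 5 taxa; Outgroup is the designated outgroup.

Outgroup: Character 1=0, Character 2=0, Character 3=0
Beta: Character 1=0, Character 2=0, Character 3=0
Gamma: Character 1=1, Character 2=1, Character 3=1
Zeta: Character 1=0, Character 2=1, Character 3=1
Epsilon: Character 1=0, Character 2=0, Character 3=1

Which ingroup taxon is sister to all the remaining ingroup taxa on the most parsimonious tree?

The outgroup has state '0' for every character, so '1' is the derived state throughout.
Character 1 (derived state '1') is unique to Gamma (autapomorphy; uninformative for grouping).
Character 2: derived state '1' in Gamma and Zeta only — synapomorphy for {Gamma, Zeta}.
Character 3: derived state '1' in Epsilon, Gamma, and Zeta only — synapomorphy for {Epsilon, Gamma, Zeta}.
Most parsimonious ingroup topology: ((Epsilon,(Gamma,Zeta)),Beta).
Beta is sister to the clade containing all other ingroup taxa, so it is the earliest-diverging (most basal) ingroup lineage.

Beta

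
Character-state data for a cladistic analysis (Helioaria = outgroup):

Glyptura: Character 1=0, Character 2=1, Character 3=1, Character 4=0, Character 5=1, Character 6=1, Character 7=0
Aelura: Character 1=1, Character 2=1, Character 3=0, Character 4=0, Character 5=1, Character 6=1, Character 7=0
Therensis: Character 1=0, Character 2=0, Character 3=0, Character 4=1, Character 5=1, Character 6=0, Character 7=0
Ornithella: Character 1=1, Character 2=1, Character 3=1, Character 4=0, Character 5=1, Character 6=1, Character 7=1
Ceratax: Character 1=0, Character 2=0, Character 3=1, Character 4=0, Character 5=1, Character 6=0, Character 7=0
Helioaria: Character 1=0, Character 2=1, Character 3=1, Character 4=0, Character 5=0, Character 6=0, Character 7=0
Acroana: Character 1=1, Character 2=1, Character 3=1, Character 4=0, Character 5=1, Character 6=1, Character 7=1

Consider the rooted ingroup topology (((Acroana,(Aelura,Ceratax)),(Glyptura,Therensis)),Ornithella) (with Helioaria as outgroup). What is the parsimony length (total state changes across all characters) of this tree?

14

Map each character onto (((Acroana,(Aelura,Ceratax)),(Glyptura,Therensis)),Ornithella) (rooted by Helioaria) and count the minimum state changes it requires (Fitch parsimony):
Character 1: 3; Character 2: 2; Character 3: 2; Character 4: 1; Character 5: 1; Character 6: 3; Character 7: 2.
Total tree length = 14.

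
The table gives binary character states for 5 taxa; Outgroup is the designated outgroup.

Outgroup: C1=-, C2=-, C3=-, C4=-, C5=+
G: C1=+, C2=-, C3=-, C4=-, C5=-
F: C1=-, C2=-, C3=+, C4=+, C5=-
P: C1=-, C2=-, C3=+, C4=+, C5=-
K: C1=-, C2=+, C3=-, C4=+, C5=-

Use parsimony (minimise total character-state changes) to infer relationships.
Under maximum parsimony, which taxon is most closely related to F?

Character polarity is set by the outgroup: the derived state is whichever differs from the outgroup's state, so for C5 the derived state is '-', and for the remaining characters it is '+'.
C1: derived state '+' in G only — an autapomorphy, so it tells us nothing about relationships among taxa.
C2: derived state '+' in K only — an autapomorphy, so it tells us nothing about relationships among taxa.
C3: derived state '+' in F and P only — synapomorphy for {F, P}.
C4: derived state '+' in F, K, and P only — synapomorphy for {F, K, P}.
C5 (derived state '-') is shared by all ingroup taxa — unites the whole ingroup.
Most parsimonious ingroup topology: (G,((F,P),K)).
F and P form a cherry on this tree, so they are sister taxa.

P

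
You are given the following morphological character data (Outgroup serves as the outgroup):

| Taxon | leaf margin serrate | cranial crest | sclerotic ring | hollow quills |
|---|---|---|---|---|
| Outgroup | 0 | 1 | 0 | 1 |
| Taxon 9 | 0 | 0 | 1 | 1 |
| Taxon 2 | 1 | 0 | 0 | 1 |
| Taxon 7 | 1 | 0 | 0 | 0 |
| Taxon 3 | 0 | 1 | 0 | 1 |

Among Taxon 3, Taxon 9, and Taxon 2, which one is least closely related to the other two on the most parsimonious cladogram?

Character polarity is set by the outgroup: the derived state is whichever differs from the outgroup's state, so for cranial crest, hollow quills the derived state is '0', and for the remaining characters it is '1'.
leaf margin serrate (derived state '1') is shared by Taxon 2 and Taxon 7 — a synapomorphy uniting that clade.
Only Taxon 2, Taxon 7, and Taxon 9 show the derived state '0' for cranial crest, supporting them as a clade.
sclerotic ring: derived state '1' in Taxon 9 only — an autapomorphy, so it tells us nothing about relationships among taxa.
hollow quills: derived state '0' in Taxon 7 only — an autapomorphy, so it tells us nothing about relationships among taxa.
Most parsimonious ingroup topology: ((Taxon 9,(Taxon 2,Taxon 7)),Taxon 3).
Taxon 2 and Taxon 9 share a more recent common ancestor with each other than either does with Taxon 3, so Taxon 3 is the least closely related of the three.

Taxon 3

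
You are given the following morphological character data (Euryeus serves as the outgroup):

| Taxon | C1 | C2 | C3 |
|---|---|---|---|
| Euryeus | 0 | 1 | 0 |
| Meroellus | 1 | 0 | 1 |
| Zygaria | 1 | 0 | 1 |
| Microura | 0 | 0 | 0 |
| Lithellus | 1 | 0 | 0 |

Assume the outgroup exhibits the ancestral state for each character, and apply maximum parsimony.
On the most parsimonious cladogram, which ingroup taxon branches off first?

Microura

Character polarity is set by the outgroup: the derived state is whichever differs from the outgroup's state, so for C2 the derived state is '0', and for the remaining characters it is '1'.
C1 (derived state '1') is shared by Lithellus, Meroellus, and Zygaria — a synapomorphy uniting that clade.
All ingroup taxa share the derived state '0' for C2; it defines the ingroup but does not resolve relationships within it.
C3: derived state '1' in Meroellus and Zygaria only — synapomorphy for {Meroellus, Zygaria}.
Most parsimonious ingroup topology: (((Meroellus,Zygaria),Lithellus),Microura).
Microura is sister to the clade containing all other ingroup taxa, so it is the earliest-diverging (most basal) ingroup lineage.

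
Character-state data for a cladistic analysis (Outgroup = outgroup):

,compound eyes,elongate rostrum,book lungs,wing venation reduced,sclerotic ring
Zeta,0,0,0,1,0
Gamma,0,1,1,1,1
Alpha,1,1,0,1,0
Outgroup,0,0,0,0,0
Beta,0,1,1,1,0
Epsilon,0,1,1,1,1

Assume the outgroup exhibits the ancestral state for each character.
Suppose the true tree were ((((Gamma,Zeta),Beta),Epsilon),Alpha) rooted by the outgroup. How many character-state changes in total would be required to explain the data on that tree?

Map each character onto ((((Gamma,Zeta),Beta),Epsilon),Alpha) (rooted by Outgroup) and count the minimum state changes it requires (Fitch parsimony):
compound eyes: 1; elongate rostrum: 2; book lungs: 2; wing venation reduced: 1; sclerotic ring: 2.
Total tree length = 8.

8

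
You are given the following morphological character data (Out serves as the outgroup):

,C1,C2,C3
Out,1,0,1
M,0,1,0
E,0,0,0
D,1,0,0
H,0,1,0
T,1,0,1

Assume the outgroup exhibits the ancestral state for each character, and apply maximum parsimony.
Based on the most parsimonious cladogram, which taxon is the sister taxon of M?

Character polarity is set by the outgroup: the derived state is whichever differs from the outgroup's state, so for C1, C3 the derived state is '0', and for the remaining characters it is '1'.
C1: derived state '0' in E, H, and M only — synapomorphy for {E, H, M}.
C2: derived state '1' in H and M only — synapomorphy for {H, M}.
C3: derived state '0' in D, E, H, and M only — synapomorphy for {D, E, H, M}.
Most parsimonious ingroup topology: ((((M,H),E),D),T).
M and H form a cherry on this tree, so they are sister taxa.

H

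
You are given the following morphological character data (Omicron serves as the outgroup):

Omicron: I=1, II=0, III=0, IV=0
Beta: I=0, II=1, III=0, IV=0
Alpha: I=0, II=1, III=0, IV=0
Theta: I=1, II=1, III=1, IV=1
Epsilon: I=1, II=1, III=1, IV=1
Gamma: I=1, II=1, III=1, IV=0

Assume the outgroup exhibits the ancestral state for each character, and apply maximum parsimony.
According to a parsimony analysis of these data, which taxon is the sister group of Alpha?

Beta

Character polarity is set by the outgroup: the derived state is whichever differs from the outgroup's state, so for I the derived state is '0', and for the remaining characters it is '1'.
I (derived state '0') is shared by Alpha and Beta — a synapomorphy uniting that clade.
II (derived state '1') is shared by all ingroup taxa — unites the whole ingroup.
Only Epsilon, Gamma, and Theta show the derived state '1' for III, supporting them as a clade.
IV (derived state '1') is shared by Epsilon and Theta — a synapomorphy uniting that clade.
Most parsimonious ingroup topology: ((Beta,Alpha),((Theta,Epsilon),Gamma)).
Alpha and Beta form a cherry on this tree, so they are sister taxa.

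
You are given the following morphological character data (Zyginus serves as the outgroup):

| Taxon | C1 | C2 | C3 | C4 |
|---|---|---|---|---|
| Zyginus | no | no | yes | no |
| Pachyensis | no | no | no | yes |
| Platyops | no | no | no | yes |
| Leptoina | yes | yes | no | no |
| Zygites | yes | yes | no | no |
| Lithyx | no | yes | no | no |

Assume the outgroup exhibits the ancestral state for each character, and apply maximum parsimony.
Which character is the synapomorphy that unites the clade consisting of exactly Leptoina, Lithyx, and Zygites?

Character polarity is set by the outgroup: the derived state is whichever differs from the outgroup's state, so for C3 the derived state is 'no', and for the remaining characters it is 'yes'.
C1: derived state 'yes' in Leptoina and Zygites only — synapomorphy for {Leptoina, Zygites}.
C2: derived state 'yes' in Leptoina, Lithyx, and Zygites only — synapomorphy for {Leptoina, Lithyx, Zygites}.
C3 (derived state 'no') is shared by all ingroup taxa — unites the whole ingroup.
Only Pachyensis and Platyops show the derived state 'yes' for C4, supporting them as a clade.
Most parsimonious ingroup topology: ((Pachyensis,Platyops),((Leptoina,Zygites),Lithyx)).
The clade {Leptoina, Lithyx, Zygites} is supported by C2: its derived state 'yes' occurs in exactly those taxa and in no other taxon (including the outgroup).

C2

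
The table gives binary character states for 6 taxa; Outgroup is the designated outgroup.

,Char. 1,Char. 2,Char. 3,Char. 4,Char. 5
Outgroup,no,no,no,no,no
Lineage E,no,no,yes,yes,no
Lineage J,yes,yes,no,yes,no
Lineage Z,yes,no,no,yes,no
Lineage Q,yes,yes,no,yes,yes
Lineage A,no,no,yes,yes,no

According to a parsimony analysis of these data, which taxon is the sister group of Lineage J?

The outgroup has state 'no' for every character, so 'yes' is the derived state throughout.
Only Lineage J, Lineage Q, and Lineage Z show the derived state 'yes' for Char. 1, supporting them as a clade.
Char. 2: derived state 'yes' in Lineage J and Lineage Q only — synapomorphy for {Lineage J, Lineage Q}.
Only Lineage A and Lineage E show the derived state 'yes' for Char. 3, supporting them as a clade.
All ingroup taxa share the derived state 'yes' for Char. 4; it defines the ingroup but does not resolve relationships within it.
Char. 5 (derived state 'yes') is unique to Lineage Q (autapomorphy; uninformative for grouping).
Most parsimonious ingroup topology: ((Lineage E,Lineage A),((Lineage J,Lineage Q),Lineage Z)).
Lineage J and Lineage Q form a cherry on this tree, so they are sister taxa.

Lineage Q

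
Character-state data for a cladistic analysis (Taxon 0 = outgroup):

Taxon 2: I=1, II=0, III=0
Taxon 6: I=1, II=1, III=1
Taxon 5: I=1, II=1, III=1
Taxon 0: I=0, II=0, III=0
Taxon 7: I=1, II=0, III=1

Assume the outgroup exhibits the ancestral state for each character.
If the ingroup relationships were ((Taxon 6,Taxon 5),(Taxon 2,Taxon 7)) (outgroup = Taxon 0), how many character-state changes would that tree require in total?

4

Map each character onto ((Taxon 6,Taxon 5),(Taxon 2,Taxon 7)) (rooted by Taxon 0) and count the minimum state changes it requires (Fitch parsimony):
I: 1; II: 1; III: 2.
Total tree length = 4.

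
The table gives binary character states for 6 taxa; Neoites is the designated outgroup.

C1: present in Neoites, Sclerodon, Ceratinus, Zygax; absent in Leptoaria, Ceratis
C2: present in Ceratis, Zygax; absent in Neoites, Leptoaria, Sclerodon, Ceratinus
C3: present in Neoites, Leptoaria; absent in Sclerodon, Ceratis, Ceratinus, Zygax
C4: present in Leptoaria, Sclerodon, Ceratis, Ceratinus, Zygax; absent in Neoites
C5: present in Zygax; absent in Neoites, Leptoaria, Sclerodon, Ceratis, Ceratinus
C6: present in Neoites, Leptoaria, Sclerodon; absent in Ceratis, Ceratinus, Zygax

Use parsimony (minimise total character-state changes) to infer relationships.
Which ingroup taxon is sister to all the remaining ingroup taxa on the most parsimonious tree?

Leptoaria

Character polarity is set by the outgroup: the derived state is whichever differs from the outgroup's state, so for C1, C3, C6 the derived state is 'absent', and for the remaining characters it is 'present'.
C1 groups Ceratis and Leptoaria, which is incompatible with the clades supported by the remaining characters; treating it as convergent (homoplasy) costs fewer steps than any alternative tree.
Only Ceratis and Zygax show the derived state 'present' for C2, supporting them as a clade.
C3 (derived state 'absent') is shared by Ceratinus, Ceratis, Sclerodon, and Zygax — a synapomorphy uniting that clade.
All ingroup taxa share the derived state 'present' for C4; it defines the ingroup but does not resolve relationships within it.
C5: derived state 'present' in Zygax only — an autapomorphy, so it tells us nothing about relationships among taxa.
C6 (derived state 'absent') is shared by Ceratinus, Ceratis, and Zygax — a synapomorphy uniting that clade.
Most parsimonious ingroup topology: (Leptoaria,(Sclerodon,((Ceratis,Zygax),Ceratinus))).
Leptoaria is sister to the clade containing all other ingroup taxa, so it is the earliest-diverging (most basal) ingroup lineage.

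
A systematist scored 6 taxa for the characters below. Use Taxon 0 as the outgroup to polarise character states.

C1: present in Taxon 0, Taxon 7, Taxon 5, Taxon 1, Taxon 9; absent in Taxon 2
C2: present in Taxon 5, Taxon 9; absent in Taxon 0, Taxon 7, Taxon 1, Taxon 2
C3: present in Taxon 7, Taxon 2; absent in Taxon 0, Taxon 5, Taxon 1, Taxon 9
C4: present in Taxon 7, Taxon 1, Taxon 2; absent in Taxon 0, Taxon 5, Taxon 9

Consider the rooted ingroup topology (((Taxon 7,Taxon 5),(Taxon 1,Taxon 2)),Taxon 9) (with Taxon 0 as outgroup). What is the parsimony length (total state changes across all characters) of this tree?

Map each character onto (((Taxon 7,Taxon 5),(Taxon 1,Taxon 2)),Taxon 9) (rooted by Taxon 0) and count the minimum state changes it requires (Fitch parsimony):
C1: 1; C2: 2; C3: 2; C4: 2.
Total tree length = 7.

7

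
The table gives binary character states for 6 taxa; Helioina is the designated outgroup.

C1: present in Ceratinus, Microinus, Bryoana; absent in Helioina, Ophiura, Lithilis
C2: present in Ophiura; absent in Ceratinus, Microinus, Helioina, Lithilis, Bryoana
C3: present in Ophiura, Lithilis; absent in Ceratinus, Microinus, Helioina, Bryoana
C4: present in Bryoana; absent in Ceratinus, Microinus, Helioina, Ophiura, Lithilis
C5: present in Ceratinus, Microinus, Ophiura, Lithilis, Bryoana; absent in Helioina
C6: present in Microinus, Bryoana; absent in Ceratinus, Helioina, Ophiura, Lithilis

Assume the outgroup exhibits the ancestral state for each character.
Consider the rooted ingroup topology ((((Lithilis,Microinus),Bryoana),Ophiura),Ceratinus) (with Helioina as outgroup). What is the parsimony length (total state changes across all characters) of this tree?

Map each character onto ((((Lithilis,Microinus),Bryoana),Ophiura),Ceratinus) (rooted by Helioina) and count the minimum state changes it requires (Fitch parsimony):
C1: 3; C2: 1; C3: 2; C4: 1; C5: 1; C6: 2.
Total tree length = 10.

10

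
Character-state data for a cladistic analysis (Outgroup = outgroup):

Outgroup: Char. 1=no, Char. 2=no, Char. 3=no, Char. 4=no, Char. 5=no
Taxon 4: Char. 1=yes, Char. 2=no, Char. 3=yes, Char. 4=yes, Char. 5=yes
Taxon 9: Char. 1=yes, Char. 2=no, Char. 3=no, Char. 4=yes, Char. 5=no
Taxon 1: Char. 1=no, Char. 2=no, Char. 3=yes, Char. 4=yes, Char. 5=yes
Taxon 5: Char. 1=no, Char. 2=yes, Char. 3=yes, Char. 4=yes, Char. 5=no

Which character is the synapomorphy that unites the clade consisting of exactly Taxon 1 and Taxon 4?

Char. 5

The outgroup has state 'no' for every character, so 'yes' is the derived state throughout.
Char. 1 groups Taxon 4 and Taxon 9, which is incompatible with the clades supported by the remaining characters; treating it as convergent (homoplasy) costs fewer steps than any alternative tree.
Char. 2: derived state 'yes' in Taxon 5 only — an autapomorphy, so it tells us nothing about relationships among taxa.
Char. 3: derived state 'yes' in Taxon 1, Taxon 4, and Taxon 5 only — synapomorphy for {Taxon 1, Taxon 4, Taxon 5}.
All ingroup taxa share the derived state 'yes' for Char. 4; it defines the ingroup but does not resolve relationships within it.
Char. 5 (derived state 'yes') is shared by Taxon 1 and Taxon 4 — a synapomorphy uniting that clade.
Most parsimonious ingroup topology: (((Taxon 4,Taxon 1),Taxon 5),Taxon 9).
The clade {Taxon 1, Taxon 4} is supported by Char. 5: its derived state 'yes' occurs in exactly those taxa and in no other taxon (including the outgroup).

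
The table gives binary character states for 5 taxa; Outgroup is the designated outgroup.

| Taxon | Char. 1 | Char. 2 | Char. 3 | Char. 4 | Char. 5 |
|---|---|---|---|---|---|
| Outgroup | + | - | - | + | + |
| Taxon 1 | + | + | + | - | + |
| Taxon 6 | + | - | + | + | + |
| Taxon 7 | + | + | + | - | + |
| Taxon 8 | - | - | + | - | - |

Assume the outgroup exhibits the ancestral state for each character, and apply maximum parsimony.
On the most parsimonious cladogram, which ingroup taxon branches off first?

Taxon 6

Character polarity is set by the outgroup: the derived state is whichever differs from the outgroup's state, so for Char. 1, Char. 4, Char. 5 the derived state is '-', and for the remaining characters it is '+'.
Char. 1: derived state '-' in Taxon 8 only — an autapomorphy, so it tells us nothing about relationships among taxa.
Only Taxon 1 and Taxon 7 show the derived state '+' for Char. 2, supporting them as a clade.
All ingroup taxa share the derived state '+' for Char. 3; it defines the ingroup but does not resolve relationships within it.
Only Taxon 1, Taxon 7, and Taxon 8 show the derived state '-' for Char. 4, supporting them as a clade.
Char. 5 (derived state '-') is unique to Taxon 8 (autapomorphy; uninformative for grouping).
Most parsimonious ingroup topology: (((Taxon 1,Taxon 7),Taxon 8),Taxon 6).
Taxon 6 is sister to the clade containing all other ingroup taxa, so it is the earliest-diverging (most basal) ingroup lineage.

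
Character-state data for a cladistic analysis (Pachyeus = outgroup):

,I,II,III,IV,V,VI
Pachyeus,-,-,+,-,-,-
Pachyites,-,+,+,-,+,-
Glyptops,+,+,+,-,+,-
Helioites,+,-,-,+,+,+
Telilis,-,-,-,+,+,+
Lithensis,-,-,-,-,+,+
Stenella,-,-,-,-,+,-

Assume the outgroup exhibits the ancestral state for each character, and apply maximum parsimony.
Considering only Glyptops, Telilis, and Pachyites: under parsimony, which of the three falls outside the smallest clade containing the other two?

Telilis

Character polarity is set by the outgroup: the derived state is whichever differs from the outgroup's state, so for III the derived state is '-', and for the remaining characters it is '+'.
I (state '+') occurs in Glyptops and Helioites but conflicts with the nesting implied by the other characters — most parsimoniously interpreted as homoplasy.
II (derived state '+') is shared by Glyptops and Pachyites — a synapomorphy uniting that clade.
III: derived state '-' in Helioites, Lithensis, Stenella, and Telilis only — synapomorphy for {Helioites, Lithensis, Stenella, Telilis}.
Only Helioites and Telilis show the derived state '+' for IV, supporting them as a clade.
All ingroup taxa share the derived state '+' for V; it defines the ingroup but does not resolve relationships within it.
VI (derived state '+') is shared by Helioites, Lithensis, and Telilis — a synapomorphy uniting that clade.
Most parsimonious ingroup topology: ((Pachyites,Glyptops),(((Helioites,Telilis),Lithensis),Stenella)).
Glyptops and Pachyites share a more recent common ancestor with each other than either does with Telilis, so Telilis is the least closely related of the three.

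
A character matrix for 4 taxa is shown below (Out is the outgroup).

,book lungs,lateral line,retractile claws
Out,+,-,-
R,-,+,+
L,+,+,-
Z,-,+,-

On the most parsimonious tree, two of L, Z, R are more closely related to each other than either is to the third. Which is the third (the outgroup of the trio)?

L

Character polarity is set by the outgroup: the derived state is whichever differs from the outgroup's state, so for book lungs the derived state is '-', and for the remaining characters it is '+'.
book lungs (derived state '-') is shared by R and Z — a synapomorphy uniting that clade.
lateral line (derived state '+') is shared by all ingroup taxa — unites the whole ingroup.
retractile claws (derived state '+') is unique to R (autapomorphy; uninformative for grouping).
Most parsimonious ingroup topology: ((R,Z),L).
R and Z share a more recent common ancestor with each other than either does with L, so L is the least closely related of the three.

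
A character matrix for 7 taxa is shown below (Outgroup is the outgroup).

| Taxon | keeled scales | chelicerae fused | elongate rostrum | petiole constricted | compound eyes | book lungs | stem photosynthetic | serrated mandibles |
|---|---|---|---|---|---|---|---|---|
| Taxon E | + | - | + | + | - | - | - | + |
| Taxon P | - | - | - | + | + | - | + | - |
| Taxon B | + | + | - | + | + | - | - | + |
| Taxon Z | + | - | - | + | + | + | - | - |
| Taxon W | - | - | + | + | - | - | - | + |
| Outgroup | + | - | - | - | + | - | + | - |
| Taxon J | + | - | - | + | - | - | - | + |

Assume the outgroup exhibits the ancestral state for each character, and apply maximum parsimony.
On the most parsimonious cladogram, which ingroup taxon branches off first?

Character polarity is set by the outgroup: the derived state is whichever differs from the outgroup's state, so for keeled scales, compound eyes, stem photosynthetic the derived state is '-', and for the remaining characters it is '+'.
keeled scales (state '-') occurs in Taxon P and Taxon W but conflicts with the nesting implied by the other characters — most parsimoniously interpreted as homoplasy.
chelicerae fused: derived state '+' in Taxon B only — an autapomorphy, so it tells us nothing about relationships among taxa.
elongate rostrum (derived state '+') is shared by Taxon E and Taxon W — a synapomorphy uniting that clade.
All ingroup taxa share the derived state '+' for petiole constricted; it defines the ingroup but does not resolve relationships within it.
compound eyes (derived state '-') is shared by Taxon E, Taxon J, and Taxon W — a synapomorphy uniting that clade.
book lungs: derived state '+' in Taxon Z only — an autapomorphy, so it tells us nothing about relationships among taxa.
stem photosynthetic (derived state '-') is shared by Taxon B, Taxon E, Taxon J, Taxon W, and Taxon Z — a synapomorphy uniting that clade.
serrated mandibles (derived state '+') is shared by Taxon B, Taxon E, Taxon J, and Taxon W — a synapomorphy uniting that clade.
Most parsimonious ingroup topology: (((Taxon B,(Taxon J,(Taxon E,Taxon W))),Taxon Z),Taxon P).
Taxon P is sister to the clade containing all other ingroup taxa, so it is the earliest-diverging (most basal) ingroup lineage.

Taxon P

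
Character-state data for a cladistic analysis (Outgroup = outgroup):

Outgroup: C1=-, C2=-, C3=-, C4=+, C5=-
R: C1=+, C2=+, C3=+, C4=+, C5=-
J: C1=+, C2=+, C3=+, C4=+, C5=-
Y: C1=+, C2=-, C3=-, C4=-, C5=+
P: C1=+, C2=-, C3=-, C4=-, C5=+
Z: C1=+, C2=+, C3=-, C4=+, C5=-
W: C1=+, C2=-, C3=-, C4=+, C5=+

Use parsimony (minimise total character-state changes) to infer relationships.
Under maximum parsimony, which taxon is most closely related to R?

Character polarity is set by the outgroup: the derived state is whichever differs from the outgroup's state, so for C4 the derived state is '-', and for the remaining characters it is '+'.
All ingroup taxa share the derived state '+' for C1; it defines the ingroup but does not resolve relationships within it.
C2: derived state '+' in J, R, and Z only — synapomorphy for {J, R, Z}.
C3: derived state '+' in J and R only — synapomorphy for {J, R}.
Only P and Y show the derived state '-' for C4, supporting them as a clade.
C5: derived state '+' in P, W, and Y only — synapomorphy for {P, W, Y}.
Most parsimonious ingroup topology: (((R,J),Z),((Y,P),W)).
R and J form a cherry on this tree, so they are sister taxa.

J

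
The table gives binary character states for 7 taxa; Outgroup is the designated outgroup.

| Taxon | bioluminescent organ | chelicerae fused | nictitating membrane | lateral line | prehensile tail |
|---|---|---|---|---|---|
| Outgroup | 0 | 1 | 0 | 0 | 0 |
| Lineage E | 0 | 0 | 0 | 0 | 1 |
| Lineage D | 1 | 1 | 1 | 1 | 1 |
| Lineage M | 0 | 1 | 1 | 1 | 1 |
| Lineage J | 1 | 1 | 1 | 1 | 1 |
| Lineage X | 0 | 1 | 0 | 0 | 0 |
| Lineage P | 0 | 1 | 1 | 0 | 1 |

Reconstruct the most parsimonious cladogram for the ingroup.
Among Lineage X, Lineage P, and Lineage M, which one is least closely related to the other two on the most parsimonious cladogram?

Lineage X

Character polarity is set by the outgroup: the derived state is whichever differs from the outgroup's state, so for chelicerae fused the derived state is '0', and for the remaining characters it is '1'.
bioluminescent organ (derived state '1') is shared by Lineage D and Lineage J — a synapomorphy uniting that clade.
chelicerae fused (derived state '0') is unique to Lineage E (autapomorphy; uninformative for grouping).
nictitating membrane: derived state '1' in Lineage D, Lineage J, Lineage M, and Lineage P only — synapomorphy for {Lineage D, Lineage J, Lineage M, Lineage P}.
lateral line (derived state '1') is shared by Lineage D, Lineage J, and Lineage M — a synapomorphy uniting that clade.
prehensile tail (derived state '1') is shared by Lineage D, Lineage E, Lineage J, Lineage M, and Lineage P — a synapomorphy uniting that clade.
Most parsimonious ingroup topology: ((Lineage E,(((Lineage D,Lineage J),Lineage M),Lineage P)),Lineage X).
Lineage M and Lineage P share a more recent common ancestor with each other than either does with Lineage X, so Lineage X is the least closely related of the three.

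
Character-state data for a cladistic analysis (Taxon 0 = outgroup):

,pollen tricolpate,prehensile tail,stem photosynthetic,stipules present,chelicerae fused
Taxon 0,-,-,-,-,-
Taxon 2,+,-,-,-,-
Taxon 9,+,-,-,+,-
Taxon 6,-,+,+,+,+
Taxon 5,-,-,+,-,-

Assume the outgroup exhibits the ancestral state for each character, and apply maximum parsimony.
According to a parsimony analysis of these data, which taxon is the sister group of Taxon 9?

The outgroup has state '-' for every character, so '+' is the derived state throughout.
Only Taxon 2 and Taxon 9 show the derived state '+' for pollen tricolpate, supporting them as a clade.
prehensile tail: derived state '+' in Taxon 6 only — an autapomorphy, so it tells us nothing about relationships among taxa.
Only Taxon 5 and Taxon 6 show the derived state '+' for stem photosynthetic, supporting them as a clade.
stipules present (state '+') occurs in Taxon 6 and Taxon 9 but conflicts with the nesting implied by the other characters — most parsimoniously interpreted as homoplasy.
chelicerae fused (derived state '+') is unique to Taxon 6 (autapomorphy; uninformative for grouping).
Most parsimonious ingroup topology: ((Taxon 2,Taxon 9),(Taxon 6,Taxon 5)).
Taxon 9 and Taxon 2 form a cherry on this tree, so they are sister taxa.

Taxon 2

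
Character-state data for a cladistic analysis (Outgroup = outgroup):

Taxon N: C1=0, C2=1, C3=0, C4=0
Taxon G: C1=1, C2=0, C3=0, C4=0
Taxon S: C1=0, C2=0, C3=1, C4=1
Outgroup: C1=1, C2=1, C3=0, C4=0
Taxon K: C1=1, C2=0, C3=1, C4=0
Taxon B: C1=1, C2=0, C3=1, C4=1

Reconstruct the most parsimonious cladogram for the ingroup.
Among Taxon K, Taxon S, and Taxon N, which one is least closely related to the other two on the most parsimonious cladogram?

Taxon N

Character polarity is set by the outgroup: the derived state is whichever differs from the outgroup's state, so for C1, C2 the derived state is '0', and for the remaining characters it is '1'.
C1 (state '0') occurs in Taxon N and Taxon S but conflicts with the nesting implied by the other characters — most parsimoniously interpreted as homoplasy.
C2 (derived state '0') is shared by Taxon B, Taxon G, Taxon K, and Taxon S — a synapomorphy uniting that clade.
C3: derived state '1' in Taxon B, Taxon K, and Taxon S only — synapomorphy for {Taxon B, Taxon K, Taxon S}.
Only Taxon B and Taxon S show the derived state '1' for C4, supporting them as a clade.
Most parsimonious ingroup topology: ((((Taxon S,Taxon B),Taxon K),Taxon G),Taxon N).
Taxon S and Taxon K share a more recent common ancestor with each other than either does with Taxon N, so Taxon N is the least closely related of the three.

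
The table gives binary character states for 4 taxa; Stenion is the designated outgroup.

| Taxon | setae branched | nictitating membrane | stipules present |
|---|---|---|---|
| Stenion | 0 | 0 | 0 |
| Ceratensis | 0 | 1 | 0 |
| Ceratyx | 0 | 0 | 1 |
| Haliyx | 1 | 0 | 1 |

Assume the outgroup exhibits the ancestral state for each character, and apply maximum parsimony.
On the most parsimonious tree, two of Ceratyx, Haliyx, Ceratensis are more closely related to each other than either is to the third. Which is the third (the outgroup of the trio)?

Ceratensis

The outgroup has state '0' for every character, so '1' is the derived state throughout.
setae branched (derived state '1') is unique to Haliyx (autapomorphy; uninformative for grouping).
nictitating membrane (derived state '1') is unique to Ceratensis (autapomorphy; uninformative for grouping).
stipules present (derived state '1') is shared by Ceratyx and Haliyx — a synapomorphy uniting that clade.
Most parsimonious ingroup topology: (Ceratensis,(Ceratyx,Haliyx)).
Ceratyx and Haliyx share a more recent common ancestor with each other than either does with Ceratensis, so Ceratensis is the least closely related of the three.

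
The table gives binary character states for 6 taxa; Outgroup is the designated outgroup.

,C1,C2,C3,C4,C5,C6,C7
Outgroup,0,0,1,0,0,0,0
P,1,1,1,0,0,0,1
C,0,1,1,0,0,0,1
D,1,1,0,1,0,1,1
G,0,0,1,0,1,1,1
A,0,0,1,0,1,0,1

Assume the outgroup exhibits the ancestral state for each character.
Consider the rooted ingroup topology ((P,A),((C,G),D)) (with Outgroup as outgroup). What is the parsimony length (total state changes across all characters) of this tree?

12

Map each character onto ((P,A),((C,G),D)) (rooted by Outgroup) and count the minimum state changes it requires (Fitch parsimony):
C1: 2; C2: 3; C3: 1; C4: 1; C5: 2; C6: 2; C7: 1.
Total tree length = 12.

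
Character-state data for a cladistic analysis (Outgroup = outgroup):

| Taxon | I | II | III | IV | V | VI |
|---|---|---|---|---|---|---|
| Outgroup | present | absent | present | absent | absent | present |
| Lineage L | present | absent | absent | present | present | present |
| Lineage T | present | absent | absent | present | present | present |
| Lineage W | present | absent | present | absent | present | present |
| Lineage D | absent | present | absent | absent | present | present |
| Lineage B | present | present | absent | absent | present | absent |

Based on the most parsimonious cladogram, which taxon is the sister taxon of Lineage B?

Lineage D

Character polarity is set by the outgroup: the derived state is whichever differs from the outgroup's state, so for I, III, VI the derived state is 'absent', and for the remaining characters it is 'present'.
I (derived state 'absent') is unique to Lineage D (autapomorphy; uninformative for grouping).
Only Lineage B and Lineage D show the derived state 'present' for II, supporting them as a clade.
III (derived state 'absent') is shared by Lineage B, Lineage D, Lineage L, and Lineage T — a synapomorphy uniting that clade.
IV: derived state 'present' in Lineage L and Lineage T only — synapomorphy for {Lineage L, Lineage T}.
All ingroup taxa share the derived state 'present' for V; it defines the ingroup but does not resolve relationships within it.
VI: derived state 'absent' in Lineage B only — an autapomorphy, so it tells us nothing about relationships among taxa.
Most parsimonious ingroup topology: (((Lineage L,Lineage T),(Lineage D,Lineage B)),Lineage W).
Lineage B and Lineage D form a cherry on this tree, so they are sister taxa.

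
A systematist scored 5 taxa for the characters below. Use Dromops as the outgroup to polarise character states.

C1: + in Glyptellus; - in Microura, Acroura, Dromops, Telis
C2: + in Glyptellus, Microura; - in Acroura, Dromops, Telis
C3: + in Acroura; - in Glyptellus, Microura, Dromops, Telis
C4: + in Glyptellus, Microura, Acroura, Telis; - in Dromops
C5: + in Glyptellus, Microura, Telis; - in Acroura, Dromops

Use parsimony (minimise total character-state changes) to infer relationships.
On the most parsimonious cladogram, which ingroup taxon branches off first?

The outgroup has state '-' for every character, so '+' is the derived state throughout.
C1 (derived state '+') is unique to Glyptellus (autapomorphy; uninformative for grouping).
C2 (derived state '+') is shared by Glyptellus and Microura — a synapomorphy uniting that clade.
C3 (derived state '+') is unique to Acroura (autapomorphy; uninformative for grouping).
All ingroup taxa share the derived state '+' for C4; it defines the ingroup but does not resolve relationships within it.
C5: derived state '+' in Glyptellus, Microura, and Telis only — synapomorphy for {Glyptellus, Microura, Telis}.
Most parsimonious ingroup topology: ((Telis,(Microura,Glyptellus)),Acroura).
Acroura is sister to the clade containing all other ingroup taxa, so it is the earliest-diverging (most basal) ingroup lineage.

Acroura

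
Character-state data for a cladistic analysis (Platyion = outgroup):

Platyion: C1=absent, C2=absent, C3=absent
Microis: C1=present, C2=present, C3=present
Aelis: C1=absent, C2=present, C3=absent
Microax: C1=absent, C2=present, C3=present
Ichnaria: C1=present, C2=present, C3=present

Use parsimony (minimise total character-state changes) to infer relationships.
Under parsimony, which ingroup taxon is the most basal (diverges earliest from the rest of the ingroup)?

The outgroup has state 'absent' for every character, so 'present' is the derived state throughout.
C1: derived state 'present' in Ichnaria and Microis only — synapomorphy for {Ichnaria, Microis}.
C2 (derived state 'present') is shared by all ingroup taxa — unites the whole ingroup.
Only Ichnaria, Microax, and Microis show the derived state 'present' for C3, supporting them as a clade.
Most parsimonious ingroup topology: (((Microis,Ichnaria),Microax),Aelis).
Aelis is sister to the clade containing all other ingroup taxa, so it is the earliest-diverging (most basal) ingroup lineage.

Aelis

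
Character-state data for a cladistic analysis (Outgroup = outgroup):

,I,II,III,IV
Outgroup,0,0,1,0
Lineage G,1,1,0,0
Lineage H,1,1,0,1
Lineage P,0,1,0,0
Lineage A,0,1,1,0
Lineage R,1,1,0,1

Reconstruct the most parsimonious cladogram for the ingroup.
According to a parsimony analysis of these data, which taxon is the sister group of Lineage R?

Character polarity is set by the outgroup: the derived state is whichever differs from the outgroup's state, so for III the derived state is '0', and for the remaining characters it is '1'.
I (derived state '1') is shared by Lineage G, Lineage H, and Lineage R — a synapomorphy uniting that clade.
II (derived state '1') is shared by all ingroup taxa — unites the whole ingroup.
III (derived state '0') is shared by Lineage G, Lineage H, Lineage P, and Lineage R — a synapomorphy uniting that clade.
IV (derived state '1') is shared by Lineage H and Lineage R — a synapomorphy uniting that clade.
Most parsimonious ingroup topology: (((Lineage G,(Lineage H,Lineage R)),Lineage P),Lineage A).
Lineage R and Lineage H form a cherry on this tree, so they are sister taxa.

Lineage H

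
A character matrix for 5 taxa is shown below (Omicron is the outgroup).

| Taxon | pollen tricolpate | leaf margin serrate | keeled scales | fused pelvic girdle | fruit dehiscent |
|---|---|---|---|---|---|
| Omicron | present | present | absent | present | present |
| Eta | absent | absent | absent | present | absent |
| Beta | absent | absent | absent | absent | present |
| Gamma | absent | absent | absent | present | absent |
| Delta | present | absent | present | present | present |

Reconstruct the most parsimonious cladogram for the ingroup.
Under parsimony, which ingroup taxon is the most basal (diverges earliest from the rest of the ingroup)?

Delta

Character polarity is set by the outgroup: the derived state is whichever differs from the outgroup's state, so for pollen tricolpate, leaf margin serrate, fused pelvic girdle, fruit dehiscent the derived state is 'absent', and for the remaining characters it is 'present'.
pollen tricolpate (derived state 'absent') is shared by Beta, Eta, and Gamma — a synapomorphy uniting that clade.
All ingroup taxa share the derived state 'absent' for leaf margin serrate; it defines the ingroup but does not resolve relationships within it.
keeled scales: derived state 'present' in Delta only — an autapomorphy, so it tells us nothing about relationships among taxa.
fused pelvic girdle (derived state 'absent') is unique to Beta (autapomorphy; uninformative for grouping).
Only Eta and Gamma show the derived state 'absent' for fruit dehiscent, supporting them as a clade.
Most parsimonious ingroup topology: ((Beta,(Gamma,Eta)),Delta).
Delta is sister to the clade containing all other ingroup taxa, so it is the earliest-diverging (most basal) ingroup lineage.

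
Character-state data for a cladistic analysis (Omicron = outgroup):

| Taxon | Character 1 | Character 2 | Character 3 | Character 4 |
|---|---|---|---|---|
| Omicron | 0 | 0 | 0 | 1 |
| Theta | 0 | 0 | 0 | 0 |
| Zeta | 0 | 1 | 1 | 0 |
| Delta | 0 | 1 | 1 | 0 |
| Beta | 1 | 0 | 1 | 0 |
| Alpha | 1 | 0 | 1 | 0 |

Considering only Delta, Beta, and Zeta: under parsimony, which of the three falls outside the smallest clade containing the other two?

Beta

Character polarity is set by the outgroup: the derived state is whichever differs from the outgroup's state, so for Character 4 the derived state is '0', and for the remaining characters it is '1'.
Only Alpha and Beta show the derived state '1' for Character 1, supporting them as a clade.
Only Delta and Zeta show the derived state '1' for Character 2, supporting them as a clade.
Character 3: derived state '1' in Alpha, Beta, Delta, and Zeta only — synapomorphy for {Alpha, Beta, Delta, Zeta}.
All ingroup taxa share the derived state '0' for Character 4; it defines the ingroup but does not resolve relationships within it.
Most parsimonious ingroup topology: (Theta,((Zeta,Delta),(Beta,Alpha))).
Delta and Zeta share a more recent common ancestor with each other than either does with Beta, so Beta is the least closely related of the three.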